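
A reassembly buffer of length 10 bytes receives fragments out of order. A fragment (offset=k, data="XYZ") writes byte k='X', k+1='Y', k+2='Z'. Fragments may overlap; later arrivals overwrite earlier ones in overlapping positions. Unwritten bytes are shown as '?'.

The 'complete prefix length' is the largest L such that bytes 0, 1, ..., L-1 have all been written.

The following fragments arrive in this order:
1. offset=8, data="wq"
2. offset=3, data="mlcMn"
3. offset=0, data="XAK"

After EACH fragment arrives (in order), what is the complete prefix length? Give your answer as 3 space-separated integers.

Fragment 1: offset=8 data="wq" -> buffer=????????wq -> prefix_len=0
Fragment 2: offset=3 data="mlcMn" -> buffer=???mlcMnwq -> prefix_len=0
Fragment 3: offset=0 data="XAK" -> buffer=XAKmlcMnwq -> prefix_len=10

Answer: 0 0 10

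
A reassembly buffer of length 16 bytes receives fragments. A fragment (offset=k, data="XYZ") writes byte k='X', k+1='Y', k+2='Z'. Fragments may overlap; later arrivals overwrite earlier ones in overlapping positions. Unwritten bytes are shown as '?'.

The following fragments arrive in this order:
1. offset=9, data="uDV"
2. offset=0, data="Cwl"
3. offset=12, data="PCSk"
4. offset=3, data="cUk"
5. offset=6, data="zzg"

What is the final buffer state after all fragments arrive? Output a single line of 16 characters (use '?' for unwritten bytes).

Answer: CwlcUkzzguDVPCSk

Derivation:
Fragment 1: offset=9 data="uDV" -> buffer=?????????uDV????
Fragment 2: offset=0 data="Cwl" -> buffer=Cwl??????uDV????
Fragment 3: offset=12 data="PCSk" -> buffer=Cwl??????uDVPCSk
Fragment 4: offset=3 data="cUk" -> buffer=CwlcUk???uDVPCSk
Fragment 5: offset=6 data="zzg" -> buffer=CwlcUkzzguDVPCSk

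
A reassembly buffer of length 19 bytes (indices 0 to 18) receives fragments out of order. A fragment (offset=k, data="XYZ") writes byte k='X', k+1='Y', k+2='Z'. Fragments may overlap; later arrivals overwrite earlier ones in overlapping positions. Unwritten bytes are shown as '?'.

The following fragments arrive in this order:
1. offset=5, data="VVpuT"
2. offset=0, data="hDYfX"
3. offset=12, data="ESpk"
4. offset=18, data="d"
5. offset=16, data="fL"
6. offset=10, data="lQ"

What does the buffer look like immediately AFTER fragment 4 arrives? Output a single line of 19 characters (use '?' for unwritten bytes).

Fragment 1: offset=5 data="VVpuT" -> buffer=?????VVpuT?????????
Fragment 2: offset=0 data="hDYfX" -> buffer=hDYfXVVpuT?????????
Fragment 3: offset=12 data="ESpk" -> buffer=hDYfXVVpuT??ESpk???
Fragment 4: offset=18 data="d" -> buffer=hDYfXVVpuT??ESpk??d

Answer: hDYfXVVpuT??ESpk??d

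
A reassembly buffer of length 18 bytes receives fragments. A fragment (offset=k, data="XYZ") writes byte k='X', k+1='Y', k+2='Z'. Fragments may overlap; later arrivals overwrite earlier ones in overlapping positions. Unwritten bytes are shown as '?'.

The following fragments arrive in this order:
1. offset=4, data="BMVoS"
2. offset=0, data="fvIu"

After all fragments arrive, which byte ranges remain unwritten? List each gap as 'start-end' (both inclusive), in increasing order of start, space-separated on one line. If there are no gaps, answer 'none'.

Answer: 9-17

Derivation:
Fragment 1: offset=4 len=5
Fragment 2: offset=0 len=4
Gaps: 9-17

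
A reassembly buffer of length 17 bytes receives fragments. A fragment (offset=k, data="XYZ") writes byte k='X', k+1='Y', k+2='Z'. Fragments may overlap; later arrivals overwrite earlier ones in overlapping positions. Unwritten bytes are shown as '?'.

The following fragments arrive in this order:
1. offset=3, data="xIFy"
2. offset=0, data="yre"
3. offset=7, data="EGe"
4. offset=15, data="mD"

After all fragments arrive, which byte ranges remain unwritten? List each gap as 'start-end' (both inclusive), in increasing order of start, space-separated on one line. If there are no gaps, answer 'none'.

Fragment 1: offset=3 len=4
Fragment 2: offset=0 len=3
Fragment 3: offset=7 len=3
Fragment 4: offset=15 len=2
Gaps: 10-14

Answer: 10-14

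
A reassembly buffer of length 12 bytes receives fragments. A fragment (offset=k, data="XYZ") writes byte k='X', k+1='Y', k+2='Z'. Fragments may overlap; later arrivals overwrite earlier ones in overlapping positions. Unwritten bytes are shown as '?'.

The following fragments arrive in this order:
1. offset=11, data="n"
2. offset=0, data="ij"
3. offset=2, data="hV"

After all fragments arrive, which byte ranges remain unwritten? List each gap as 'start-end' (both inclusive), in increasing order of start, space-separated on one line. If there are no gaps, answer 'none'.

Fragment 1: offset=11 len=1
Fragment 2: offset=0 len=2
Fragment 3: offset=2 len=2
Gaps: 4-10

Answer: 4-10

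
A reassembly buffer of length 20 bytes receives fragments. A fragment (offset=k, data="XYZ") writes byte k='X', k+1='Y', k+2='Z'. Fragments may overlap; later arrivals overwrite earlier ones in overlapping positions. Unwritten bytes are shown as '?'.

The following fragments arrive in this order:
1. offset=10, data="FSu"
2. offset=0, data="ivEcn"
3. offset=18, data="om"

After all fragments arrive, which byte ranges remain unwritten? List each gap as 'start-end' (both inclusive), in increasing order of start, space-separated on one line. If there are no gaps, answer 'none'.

Fragment 1: offset=10 len=3
Fragment 2: offset=0 len=5
Fragment 3: offset=18 len=2
Gaps: 5-9 13-17

Answer: 5-9 13-17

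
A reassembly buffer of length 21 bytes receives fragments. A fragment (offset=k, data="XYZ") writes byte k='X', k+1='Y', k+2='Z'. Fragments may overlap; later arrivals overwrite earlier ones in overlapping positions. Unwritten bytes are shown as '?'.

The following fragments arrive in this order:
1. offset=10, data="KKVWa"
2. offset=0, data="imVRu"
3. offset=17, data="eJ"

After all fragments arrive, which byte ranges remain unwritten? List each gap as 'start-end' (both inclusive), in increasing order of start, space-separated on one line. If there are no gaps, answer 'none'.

Answer: 5-9 15-16 19-20

Derivation:
Fragment 1: offset=10 len=5
Fragment 2: offset=0 len=5
Fragment 3: offset=17 len=2
Gaps: 5-9 15-16 19-20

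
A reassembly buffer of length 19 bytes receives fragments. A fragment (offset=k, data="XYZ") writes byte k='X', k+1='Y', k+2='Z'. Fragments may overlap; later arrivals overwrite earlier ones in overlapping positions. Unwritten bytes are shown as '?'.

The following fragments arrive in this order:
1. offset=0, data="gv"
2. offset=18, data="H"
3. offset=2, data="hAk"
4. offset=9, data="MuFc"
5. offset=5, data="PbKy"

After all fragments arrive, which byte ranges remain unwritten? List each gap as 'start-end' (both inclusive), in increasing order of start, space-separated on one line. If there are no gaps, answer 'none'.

Answer: 13-17

Derivation:
Fragment 1: offset=0 len=2
Fragment 2: offset=18 len=1
Fragment 3: offset=2 len=3
Fragment 4: offset=9 len=4
Fragment 5: offset=5 len=4
Gaps: 13-17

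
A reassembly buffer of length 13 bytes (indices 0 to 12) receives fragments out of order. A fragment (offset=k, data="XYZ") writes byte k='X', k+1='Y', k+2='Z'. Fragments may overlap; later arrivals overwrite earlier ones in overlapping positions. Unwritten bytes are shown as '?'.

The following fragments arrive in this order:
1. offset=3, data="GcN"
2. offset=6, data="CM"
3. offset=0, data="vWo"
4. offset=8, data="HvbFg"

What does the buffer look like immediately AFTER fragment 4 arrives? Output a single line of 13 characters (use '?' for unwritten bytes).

Answer: vWoGcNCMHvbFg

Derivation:
Fragment 1: offset=3 data="GcN" -> buffer=???GcN???????
Fragment 2: offset=6 data="CM" -> buffer=???GcNCM?????
Fragment 3: offset=0 data="vWo" -> buffer=vWoGcNCM?????
Fragment 4: offset=8 data="HvbFg" -> buffer=vWoGcNCMHvbFg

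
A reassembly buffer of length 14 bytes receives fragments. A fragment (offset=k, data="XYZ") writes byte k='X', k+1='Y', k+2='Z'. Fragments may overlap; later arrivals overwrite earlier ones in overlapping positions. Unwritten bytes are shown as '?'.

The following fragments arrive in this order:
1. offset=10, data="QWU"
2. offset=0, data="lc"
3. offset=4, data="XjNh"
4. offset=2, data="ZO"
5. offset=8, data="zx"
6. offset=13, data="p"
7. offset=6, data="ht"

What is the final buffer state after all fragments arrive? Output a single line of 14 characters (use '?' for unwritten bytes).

Fragment 1: offset=10 data="QWU" -> buffer=??????????QWU?
Fragment 2: offset=0 data="lc" -> buffer=lc????????QWU?
Fragment 3: offset=4 data="XjNh" -> buffer=lc??XjNh??QWU?
Fragment 4: offset=2 data="ZO" -> buffer=lcZOXjNh??QWU?
Fragment 5: offset=8 data="zx" -> buffer=lcZOXjNhzxQWU?
Fragment 6: offset=13 data="p" -> buffer=lcZOXjNhzxQWUp
Fragment 7: offset=6 data="ht" -> buffer=lcZOXjhtzxQWUp

Answer: lcZOXjhtzxQWUp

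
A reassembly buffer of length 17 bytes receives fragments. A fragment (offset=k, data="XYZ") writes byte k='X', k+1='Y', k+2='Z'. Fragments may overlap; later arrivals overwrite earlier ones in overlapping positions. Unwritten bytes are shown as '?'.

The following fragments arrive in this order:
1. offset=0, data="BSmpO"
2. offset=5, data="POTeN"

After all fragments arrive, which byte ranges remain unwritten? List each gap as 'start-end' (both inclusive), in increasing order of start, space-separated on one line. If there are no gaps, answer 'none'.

Fragment 1: offset=0 len=5
Fragment 2: offset=5 len=5
Gaps: 10-16

Answer: 10-16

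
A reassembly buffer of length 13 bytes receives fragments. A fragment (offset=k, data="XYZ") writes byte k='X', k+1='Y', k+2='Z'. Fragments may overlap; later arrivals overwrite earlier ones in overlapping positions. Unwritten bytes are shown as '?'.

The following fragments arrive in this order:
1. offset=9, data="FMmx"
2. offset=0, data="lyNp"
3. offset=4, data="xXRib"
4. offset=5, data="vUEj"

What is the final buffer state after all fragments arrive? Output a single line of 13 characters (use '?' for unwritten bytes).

Answer: lyNpxvUEjFMmx

Derivation:
Fragment 1: offset=9 data="FMmx" -> buffer=?????????FMmx
Fragment 2: offset=0 data="lyNp" -> buffer=lyNp?????FMmx
Fragment 3: offset=4 data="xXRib" -> buffer=lyNpxXRibFMmx
Fragment 4: offset=5 data="vUEj" -> buffer=lyNpxvUEjFMmx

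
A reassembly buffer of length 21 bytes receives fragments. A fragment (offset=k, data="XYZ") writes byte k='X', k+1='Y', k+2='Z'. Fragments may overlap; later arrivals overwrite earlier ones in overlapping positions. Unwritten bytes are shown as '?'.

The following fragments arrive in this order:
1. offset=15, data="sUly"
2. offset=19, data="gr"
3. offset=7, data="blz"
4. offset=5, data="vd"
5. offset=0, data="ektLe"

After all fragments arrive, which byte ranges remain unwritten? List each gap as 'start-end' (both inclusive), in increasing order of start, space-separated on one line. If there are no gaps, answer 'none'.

Answer: 10-14

Derivation:
Fragment 1: offset=15 len=4
Fragment 2: offset=19 len=2
Fragment 3: offset=7 len=3
Fragment 4: offset=5 len=2
Fragment 5: offset=0 len=5
Gaps: 10-14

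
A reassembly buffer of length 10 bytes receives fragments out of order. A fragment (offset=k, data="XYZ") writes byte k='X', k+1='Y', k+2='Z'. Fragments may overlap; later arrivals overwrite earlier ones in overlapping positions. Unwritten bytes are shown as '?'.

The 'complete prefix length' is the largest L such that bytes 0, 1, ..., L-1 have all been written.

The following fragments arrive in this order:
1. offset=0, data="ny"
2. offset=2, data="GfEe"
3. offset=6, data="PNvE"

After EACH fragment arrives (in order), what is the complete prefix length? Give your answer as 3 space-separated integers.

Answer: 2 6 10

Derivation:
Fragment 1: offset=0 data="ny" -> buffer=ny???????? -> prefix_len=2
Fragment 2: offset=2 data="GfEe" -> buffer=nyGfEe???? -> prefix_len=6
Fragment 3: offset=6 data="PNvE" -> buffer=nyGfEePNvE -> prefix_len=10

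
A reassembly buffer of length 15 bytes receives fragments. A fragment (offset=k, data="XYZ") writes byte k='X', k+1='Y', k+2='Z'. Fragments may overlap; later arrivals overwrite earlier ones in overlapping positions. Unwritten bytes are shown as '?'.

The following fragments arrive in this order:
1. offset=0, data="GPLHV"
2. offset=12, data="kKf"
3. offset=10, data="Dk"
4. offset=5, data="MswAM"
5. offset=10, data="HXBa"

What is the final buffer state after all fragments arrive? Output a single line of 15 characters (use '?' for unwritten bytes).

Answer: GPLHVMswAMHXBaf

Derivation:
Fragment 1: offset=0 data="GPLHV" -> buffer=GPLHV??????????
Fragment 2: offset=12 data="kKf" -> buffer=GPLHV???????kKf
Fragment 3: offset=10 data="Dk" -> buffer=GPLHV?????DkkKf
Fragment 4: offset=5 data="MswAM" -> buffer=GPLHVMswAMDkkKf
Fragment 5: offset=10 data="HXBa" -> buffer=GPLHVMswAMHXBaf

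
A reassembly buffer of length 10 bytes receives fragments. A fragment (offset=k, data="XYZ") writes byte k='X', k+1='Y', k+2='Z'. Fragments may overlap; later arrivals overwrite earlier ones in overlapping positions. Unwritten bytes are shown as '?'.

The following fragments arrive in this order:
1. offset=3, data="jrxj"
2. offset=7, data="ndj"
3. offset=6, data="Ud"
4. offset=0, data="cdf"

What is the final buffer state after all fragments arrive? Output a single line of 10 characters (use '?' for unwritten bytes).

Answer: cdfjrxUddj

Derivation:
Fragment 1: offset=3 data="jrxj" -> buffer=???jrxj???
Fragment 2: offset=7 data="ndj" -> buffer=???jrxjndj
Fragment 3: offset=6 data="Ud" -> buffer=???jrxUddj
Fragment 4: offset=0 data="cdf" -> buffer=cdfjrxUddj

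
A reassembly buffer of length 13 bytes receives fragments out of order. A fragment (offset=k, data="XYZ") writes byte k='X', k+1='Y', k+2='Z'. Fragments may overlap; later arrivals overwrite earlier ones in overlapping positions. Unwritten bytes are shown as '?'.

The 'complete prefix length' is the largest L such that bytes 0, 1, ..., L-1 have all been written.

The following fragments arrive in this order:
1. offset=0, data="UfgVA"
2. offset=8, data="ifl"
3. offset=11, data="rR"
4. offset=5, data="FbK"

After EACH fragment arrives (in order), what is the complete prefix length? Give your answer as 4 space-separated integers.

Answer: 5 5 5 13

Derivation:
Fragment 1: offset=0 data="UfgVA" -> buffer=UfgVA???????? -> prefix_len=5
Fragment 2: offset=8 data="ifl" -> buffer=UfgVA???ifl?? -> prefix_len=5
Fragment 3: offset=11 data="rR" -> buffer=UfgVA???iflrR -> prefix_len=5
Fragment 4: offset=5 data="FbK" -> buffer=UfgVAFbKiflrR -> prefix_len=13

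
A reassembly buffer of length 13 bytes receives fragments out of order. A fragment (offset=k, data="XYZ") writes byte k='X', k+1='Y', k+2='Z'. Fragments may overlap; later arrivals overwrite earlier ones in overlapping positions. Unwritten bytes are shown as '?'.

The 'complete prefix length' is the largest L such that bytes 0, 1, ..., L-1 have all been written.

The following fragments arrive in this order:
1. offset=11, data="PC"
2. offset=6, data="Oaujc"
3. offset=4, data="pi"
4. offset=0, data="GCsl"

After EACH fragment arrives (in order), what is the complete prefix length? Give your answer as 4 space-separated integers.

Fragment 1: offset=11 data="PC" -> buffer=???????????PC -> prefix_len=0
Fragment 2: offset=6 data="Oaujc" -> buffer=??????OaujcPC -> prefix_len=0
Fragment 3: offset=4 data="pi" -> buffer=????piOaujcPC -> prefix_len=0
Fragment 4: offset=0 data="GCsl" -> buffer=GCslpiOaujcPC -> prefix_len=13

Answer: 0 0 0 13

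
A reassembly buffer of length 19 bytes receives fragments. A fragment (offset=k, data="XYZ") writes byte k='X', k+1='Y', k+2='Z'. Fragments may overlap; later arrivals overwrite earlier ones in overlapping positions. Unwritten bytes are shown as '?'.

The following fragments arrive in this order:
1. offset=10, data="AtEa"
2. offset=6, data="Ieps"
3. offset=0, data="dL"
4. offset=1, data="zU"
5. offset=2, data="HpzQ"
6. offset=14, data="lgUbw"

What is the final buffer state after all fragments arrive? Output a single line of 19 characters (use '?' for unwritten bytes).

Fragment 1: offset=10 data="AtEa" -> buffer=??????????AtEa?????
Fragment 2: offset=6 data="Ieps" -> buffer=??????IepsAtEa?????
Fragment 3: offset=0 data="dL" -> buffer=dL????IepsAtEa?????
Fragment 4: offset=1 data="zU" -> buffer=dzU???IepsAtEa?????
Fragment 5: offset=2 data="HpzQ" -> buffer=dzHpzQIepsAtEa?????
Fragment 6: offset=14 data="lgUbw" -> buffer=dzHpzQIepsAtEalgUbw

Answer: dzHpzQIepsAtEalgUbw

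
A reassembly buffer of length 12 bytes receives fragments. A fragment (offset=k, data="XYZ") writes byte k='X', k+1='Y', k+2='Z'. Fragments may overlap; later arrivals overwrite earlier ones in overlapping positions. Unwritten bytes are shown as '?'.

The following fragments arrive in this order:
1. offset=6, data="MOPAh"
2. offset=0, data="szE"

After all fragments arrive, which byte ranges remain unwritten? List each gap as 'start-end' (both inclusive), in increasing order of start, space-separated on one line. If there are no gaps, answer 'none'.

Fragment 1: offset=6 len=5
Fragment 2: offset=0 len=3
Gaps: 3-5 11-11

Answer: 3-5 11-11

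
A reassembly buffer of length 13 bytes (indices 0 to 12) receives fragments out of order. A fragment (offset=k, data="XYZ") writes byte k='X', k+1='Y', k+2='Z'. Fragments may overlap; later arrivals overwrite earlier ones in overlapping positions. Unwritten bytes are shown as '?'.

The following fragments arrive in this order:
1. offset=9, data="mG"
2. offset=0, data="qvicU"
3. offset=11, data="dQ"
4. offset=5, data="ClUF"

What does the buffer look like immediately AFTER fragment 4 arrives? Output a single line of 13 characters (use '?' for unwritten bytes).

Answer: qvicUClUFmGdQ

Derivation:
Fragment 1: offset=9 data="mG" -> buffer=?????????mG??
Fragment 2: offset=0 data="qvicU" -> buffer=qvicU????mG??
Fragment 3: offset=11 data="dQ" -> buffer=qvicU????mGdQ
Fragment 4: offset=5 data="ClUF" -> buffer=qvicUClUFmGdQ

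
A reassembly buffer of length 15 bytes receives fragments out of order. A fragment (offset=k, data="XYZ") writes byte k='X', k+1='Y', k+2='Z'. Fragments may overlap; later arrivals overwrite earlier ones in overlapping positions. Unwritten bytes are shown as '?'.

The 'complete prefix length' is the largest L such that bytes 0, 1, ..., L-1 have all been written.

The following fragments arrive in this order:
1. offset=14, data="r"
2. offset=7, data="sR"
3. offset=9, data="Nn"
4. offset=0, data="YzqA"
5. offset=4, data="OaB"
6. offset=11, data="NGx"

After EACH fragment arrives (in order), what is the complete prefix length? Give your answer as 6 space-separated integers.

Fragment 1: offset=14 data="r" -> buffer=??????????????r -> prefix_len=0
Fragment 2: offset=7 data="sR" -> buffer=???????sR?????r -> prefix_len=0
Fragment 3: offset=9 data="Nn" -> buffer=???????sRNn???r -> prefix_len=0
Fragment 4: offset=0 data="YzqA" -> buffer=YzqA???sRNn???r -> prefix_len=4
Fragment 5: offset=4 data="OaB" -> buffer=YzqAOaBsRNn???r -> prefix_len=11
Fragment 6: offset=11 data="NGx" -> buffer=YzqAOaBsRNnNGxr -> prefix_len=15

Answer: 0 0 0 4 11 15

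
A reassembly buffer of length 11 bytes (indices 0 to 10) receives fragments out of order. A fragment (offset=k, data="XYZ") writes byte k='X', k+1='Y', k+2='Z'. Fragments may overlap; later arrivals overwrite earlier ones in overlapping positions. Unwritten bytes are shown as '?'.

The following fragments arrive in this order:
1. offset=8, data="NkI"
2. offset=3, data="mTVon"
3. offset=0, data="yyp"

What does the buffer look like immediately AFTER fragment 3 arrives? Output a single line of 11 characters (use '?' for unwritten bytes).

Fragment 1: offset=8 data="NkI" -> buffer=????????NkI
Fragment 2: offset=3 data="mTVon" -> buffer=???mTVonNkI
Fragment 3: offset=0 data="yyp" -> buffer=yypmTVonNkI

Answer: yypmTVonNkI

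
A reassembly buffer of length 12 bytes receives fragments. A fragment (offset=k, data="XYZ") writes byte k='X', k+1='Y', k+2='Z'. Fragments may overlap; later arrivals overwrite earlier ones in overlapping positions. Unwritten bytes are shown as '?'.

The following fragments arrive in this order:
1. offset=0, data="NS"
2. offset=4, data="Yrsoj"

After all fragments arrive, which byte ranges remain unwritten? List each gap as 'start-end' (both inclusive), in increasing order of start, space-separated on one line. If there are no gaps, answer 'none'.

Answer: 2-3 9-11

Derivation:
Fragment 1: offset=0 len=2
Fragment 2: offset=4 len=5
Gaps: 2-3 9-11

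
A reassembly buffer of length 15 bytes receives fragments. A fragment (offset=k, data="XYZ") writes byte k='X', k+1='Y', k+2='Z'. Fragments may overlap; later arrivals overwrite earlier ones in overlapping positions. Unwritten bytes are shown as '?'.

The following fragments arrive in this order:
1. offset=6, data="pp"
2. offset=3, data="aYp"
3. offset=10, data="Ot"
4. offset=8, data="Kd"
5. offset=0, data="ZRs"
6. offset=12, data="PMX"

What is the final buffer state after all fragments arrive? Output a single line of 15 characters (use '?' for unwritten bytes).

Fragment 1: offset=6 data="pp" -> buffer=??????pp???????
Fragment 2: offset=3 data="aYp" -> buffer=???aYppp???????
Fragment 3: offset=10 data="Ot" -> buffer=???aYppp??Ot???
Fragment 4: offset=8 data="Kd" -> buffer=???aYpppKdOt???
Fragment 5: offset=0 data="ZRs" -> buffer=ZRsaYpppKdOt???
Fragment 6: offset=12 data="PMX" -> buffer=ZRsaYpppKdOtPMX

Answer: ZRsaYpppKdOtPMX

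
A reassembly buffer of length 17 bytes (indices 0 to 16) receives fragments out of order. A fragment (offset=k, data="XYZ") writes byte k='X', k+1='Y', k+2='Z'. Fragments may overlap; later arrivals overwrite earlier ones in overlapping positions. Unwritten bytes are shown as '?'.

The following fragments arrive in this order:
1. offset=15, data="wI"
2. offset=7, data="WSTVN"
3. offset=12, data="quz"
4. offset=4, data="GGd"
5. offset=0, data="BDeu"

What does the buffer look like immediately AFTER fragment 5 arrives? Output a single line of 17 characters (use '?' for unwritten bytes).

Answer: BDeuGGdWSTVNquzwI

Derivation:
Fragment 1: offset=15 data="wI" -> buffer=???????????????wI
Fragment 2: offset=7 data="WSTVN" -> buffer=???????WSTVN???wI
Fragment 3: offset=12 data="quz" -> buffer=???????WSTVNquzwI
Fragment 4: offset=4 data="GGd" -> buffer=????GGdWSTVNquzwI
Fragment 5: offset=0 data="BDeu" -> buffer=BDeuGGdWSTVNquzwI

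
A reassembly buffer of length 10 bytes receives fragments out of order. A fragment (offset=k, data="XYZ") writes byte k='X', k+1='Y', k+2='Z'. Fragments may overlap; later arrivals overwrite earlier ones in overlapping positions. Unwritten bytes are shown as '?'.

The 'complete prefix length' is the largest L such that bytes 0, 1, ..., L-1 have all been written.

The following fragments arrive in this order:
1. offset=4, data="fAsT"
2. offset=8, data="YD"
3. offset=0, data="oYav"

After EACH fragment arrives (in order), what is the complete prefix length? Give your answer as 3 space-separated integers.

Fragment 1: offset=4 data="fAsT" -> buffer=????fAsT?? -> prefix_len=0
Fragment 2: offset=8 data="YD" -> buffer=????fAsTYD -> prefix_len=0
Fragment 3: offset=0 data="oYav" -> buffer=oYavfAsTYD -> prefix_len=10

Answer: 0 0 10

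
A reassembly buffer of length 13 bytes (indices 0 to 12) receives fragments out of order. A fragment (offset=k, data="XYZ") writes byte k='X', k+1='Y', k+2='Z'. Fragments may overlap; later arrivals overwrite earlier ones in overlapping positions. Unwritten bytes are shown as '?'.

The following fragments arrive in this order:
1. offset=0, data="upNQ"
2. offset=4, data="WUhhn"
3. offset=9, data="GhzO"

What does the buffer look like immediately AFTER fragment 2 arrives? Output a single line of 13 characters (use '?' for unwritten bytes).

Answer: upNQWUhhn????

Derivation:
Fragment 1: offset=0 data="upNQ" -> buffer=upNQ?????????
Fragment 2: offset=4 data="WUhhn" -> buffer=upNQWUhhn????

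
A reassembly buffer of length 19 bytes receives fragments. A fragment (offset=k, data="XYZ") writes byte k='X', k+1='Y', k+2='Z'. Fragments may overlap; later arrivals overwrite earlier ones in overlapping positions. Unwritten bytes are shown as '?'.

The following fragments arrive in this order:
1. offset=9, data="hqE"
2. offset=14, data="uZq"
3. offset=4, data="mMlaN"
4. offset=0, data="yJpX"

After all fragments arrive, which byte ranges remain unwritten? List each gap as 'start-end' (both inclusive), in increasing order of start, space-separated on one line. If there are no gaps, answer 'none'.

Answer: 12-13 17-18

Derivation:
Fragment 1: offset=9 len=3
Fragment 2: offset=14 len=3
Fragment 3: offset=4 len=5
Fragment 4: offset=0 len=4
Gaps: 12-13 17-18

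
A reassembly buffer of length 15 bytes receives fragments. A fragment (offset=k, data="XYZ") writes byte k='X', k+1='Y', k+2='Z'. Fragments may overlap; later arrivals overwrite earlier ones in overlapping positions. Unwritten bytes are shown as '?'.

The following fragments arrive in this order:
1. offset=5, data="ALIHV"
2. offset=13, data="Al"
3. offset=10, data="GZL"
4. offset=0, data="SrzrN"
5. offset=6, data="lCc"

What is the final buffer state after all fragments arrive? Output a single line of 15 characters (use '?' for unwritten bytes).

Fragment 1: offset=5 data="ALIHV" -> buffer=?????ALIHV?????
Fragment 2: offset=13 data="Al" -> buffer=?????ALIHV???Al
Fragment 3: offset=10 data="GZL" -> buffer=?????ALIHVGZLAl
Fragment 4: offset=0 data="SrzrN" -> buffer=SrzrNALIHVGZLAl
Fragment 5: offset=6 data="lCc" -> buffer=SrzrNAlCcVGZLAl

Answer: SrzrNAlCcVGZLAl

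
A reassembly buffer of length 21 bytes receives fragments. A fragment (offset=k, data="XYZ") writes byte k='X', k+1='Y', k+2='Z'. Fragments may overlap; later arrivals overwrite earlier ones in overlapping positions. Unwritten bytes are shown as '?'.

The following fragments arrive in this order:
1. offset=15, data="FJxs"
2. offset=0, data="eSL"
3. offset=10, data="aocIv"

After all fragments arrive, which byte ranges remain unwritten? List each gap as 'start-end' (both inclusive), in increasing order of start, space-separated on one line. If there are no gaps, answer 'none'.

Answer: 3-9 19-20

Derivation:
Fragment 1: offset=15 len=4
Fragment 2: offset=0 len=3
Fragment 3: offset=10 len=5
Gaps: 3-9 19-20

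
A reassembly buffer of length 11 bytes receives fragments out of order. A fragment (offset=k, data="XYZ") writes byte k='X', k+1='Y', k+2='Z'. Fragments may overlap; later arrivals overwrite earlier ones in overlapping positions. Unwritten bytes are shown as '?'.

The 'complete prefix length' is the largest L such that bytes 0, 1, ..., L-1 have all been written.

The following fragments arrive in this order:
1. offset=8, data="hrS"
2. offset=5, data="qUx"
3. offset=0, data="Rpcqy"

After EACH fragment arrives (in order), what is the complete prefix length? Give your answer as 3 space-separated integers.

Fragment 1: offset=8 data="hrS" -> buffer=????????hrS -> prefix_len=0
Fragment 2: offset=5 data="qUx" -> buffer=?????qUxhrS -> prefix_len=0
Fragment 3: offset=0 data="Rpcqy" -> buffer=RpcqyqUxhrS -> prefix_len=11

Answer: 0 0 11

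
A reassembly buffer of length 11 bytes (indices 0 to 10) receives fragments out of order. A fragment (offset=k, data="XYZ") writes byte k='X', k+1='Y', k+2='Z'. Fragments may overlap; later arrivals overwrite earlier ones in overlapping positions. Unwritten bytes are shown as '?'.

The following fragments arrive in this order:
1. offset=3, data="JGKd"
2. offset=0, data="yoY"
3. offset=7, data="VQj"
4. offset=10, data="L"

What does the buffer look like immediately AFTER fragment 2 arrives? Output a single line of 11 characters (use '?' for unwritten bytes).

Fragment 1: offset=3 data="JGKd" -> buffer=???JGKd????
Fragment 2: offset=0 data="yoY" -> buffer=yoYJGKd????

Answer: yoYJGKd????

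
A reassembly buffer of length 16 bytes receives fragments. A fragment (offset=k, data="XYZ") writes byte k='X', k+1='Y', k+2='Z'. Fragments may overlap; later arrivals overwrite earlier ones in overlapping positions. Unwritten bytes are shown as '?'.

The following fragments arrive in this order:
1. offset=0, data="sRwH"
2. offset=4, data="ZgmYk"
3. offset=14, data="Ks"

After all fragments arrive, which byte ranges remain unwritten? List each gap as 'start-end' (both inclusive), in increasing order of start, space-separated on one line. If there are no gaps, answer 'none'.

Answer: 9-13

Derivation:
Fragment 1: offset=0 len=4
Fragment 2: offset=4 len=5
Fragment 3: offset=14 len=2
Gaps: 9-13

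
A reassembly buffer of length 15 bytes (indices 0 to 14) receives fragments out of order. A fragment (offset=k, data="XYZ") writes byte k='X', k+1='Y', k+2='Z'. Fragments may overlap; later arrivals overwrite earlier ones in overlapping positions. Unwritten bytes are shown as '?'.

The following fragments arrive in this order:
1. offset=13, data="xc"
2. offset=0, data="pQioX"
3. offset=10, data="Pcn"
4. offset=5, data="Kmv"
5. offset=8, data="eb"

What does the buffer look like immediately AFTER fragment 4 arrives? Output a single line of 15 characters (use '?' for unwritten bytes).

Fragment 1: offset=13 data="xc" -> buffer=?????????????xc
Fragment 2: offset=0 data="pQioX" -> buffer=pQioX????????xc
Fragment 3: offset=10 data="Pcn" -> buffer=pQioX?????Pcnxc
Fragment 4: offset=5 data="Kmv" -> buffer=pQioXKmv??Pcnxc

Answer: pQioXKmv??Pcnxc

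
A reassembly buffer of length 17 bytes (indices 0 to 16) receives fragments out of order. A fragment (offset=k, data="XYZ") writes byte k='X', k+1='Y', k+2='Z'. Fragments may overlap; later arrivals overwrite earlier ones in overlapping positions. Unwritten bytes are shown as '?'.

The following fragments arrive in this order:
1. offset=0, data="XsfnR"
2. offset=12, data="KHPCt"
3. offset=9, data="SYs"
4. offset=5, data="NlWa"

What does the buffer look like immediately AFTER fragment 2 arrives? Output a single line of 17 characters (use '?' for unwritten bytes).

Answer: XsfnR???????KHPCt

Derivation:
Fragment 1: offset=0 data="XsfnR" -> buffer=XsfnR????????????
Fragment 2: offset=12 data="KHPCt" -> buffer=XsfnR???????KHPCt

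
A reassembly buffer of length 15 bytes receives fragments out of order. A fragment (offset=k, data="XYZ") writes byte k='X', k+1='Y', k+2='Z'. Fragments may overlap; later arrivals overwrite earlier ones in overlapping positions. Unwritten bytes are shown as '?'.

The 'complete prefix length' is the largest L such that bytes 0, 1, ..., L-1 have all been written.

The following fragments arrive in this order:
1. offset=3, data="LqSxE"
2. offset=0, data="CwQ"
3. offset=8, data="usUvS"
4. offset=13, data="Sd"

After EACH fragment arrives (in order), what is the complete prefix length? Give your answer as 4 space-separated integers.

Fragment 1: offset=3 data="LqSxE" -> buffer=???LqSxE??????? -> prefix_len=0
Fragment 2: offset=0 data="CwQ" -> buffer=CwQLqSxE??????? -> prefix_len=8
Fragment 3: offset=8 data="usUvS" -> buffer=CwQLqSxEusUvS?? -> prefix_len=13
Fragment 4: offset=13 data="Sd" -> buffer=CwQLqSxEusUvSSd -> prefix_len=15

Answer: 0 8 13 15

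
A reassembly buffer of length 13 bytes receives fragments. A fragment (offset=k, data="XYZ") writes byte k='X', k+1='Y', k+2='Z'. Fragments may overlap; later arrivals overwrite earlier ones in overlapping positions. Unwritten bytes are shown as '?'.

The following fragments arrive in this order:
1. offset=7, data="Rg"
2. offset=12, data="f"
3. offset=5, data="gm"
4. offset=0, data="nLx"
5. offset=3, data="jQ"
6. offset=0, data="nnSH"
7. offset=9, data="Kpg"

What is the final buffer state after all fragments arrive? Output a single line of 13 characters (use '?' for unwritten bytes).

Fragment 1: offset=7 data="Rg" -> buffer=???????Rg????
Fragment 2: offset=12 data="f" -> buffer=???????Rg???f
Fragment 3: offset=5 data="gm" -> buffer=?????gmRg???f
Fragment 4: offset=0 data="nLx" -> buffer=nLx??gmRg???f
Fragment 5: offset=3 data="jQ" -> buffer=nLxjQgmRg???f
Fragment 6: offset=0 data="nnSH" -> buffer=nnSHQgmRg???f
Fragment 7: offset=9 data="Kpg" -> buffer=nnSHQgmRgKpgf

Answer: nnSHQgmRgKpgf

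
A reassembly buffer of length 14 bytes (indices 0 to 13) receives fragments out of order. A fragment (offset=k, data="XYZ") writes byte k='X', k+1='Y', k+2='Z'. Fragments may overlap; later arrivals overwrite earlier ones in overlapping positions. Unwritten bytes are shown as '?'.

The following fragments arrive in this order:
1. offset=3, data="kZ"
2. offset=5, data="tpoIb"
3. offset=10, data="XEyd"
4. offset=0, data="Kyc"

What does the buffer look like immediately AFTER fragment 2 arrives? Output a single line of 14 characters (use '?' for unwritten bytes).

Answer: ???kZtpoIb????

Derivation:
Fragment 1: offset=3 data="kZ" -> buffer=???kZ?????????
Fragment 2: offset=5 data="tpoIb" -> buffer=???kZtpoIb????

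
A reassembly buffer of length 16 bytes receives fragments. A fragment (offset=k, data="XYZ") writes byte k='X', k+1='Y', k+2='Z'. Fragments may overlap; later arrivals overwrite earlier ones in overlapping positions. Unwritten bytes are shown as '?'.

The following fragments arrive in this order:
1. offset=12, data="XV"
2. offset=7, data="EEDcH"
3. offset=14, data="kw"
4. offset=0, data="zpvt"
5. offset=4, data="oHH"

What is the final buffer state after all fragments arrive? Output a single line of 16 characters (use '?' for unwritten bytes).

Answer: zpvtoHHEEDcHXVkw

Derivation:
Fragment 1: offset=12 data="XV" -> buffer=????????????XV??
Fragment 2: offset=7 data="EEDcH" -> buffer=???????EEDcHXV??
Fragment 3: offset=14 data="kw" -> buffer=???????EEDcHXVkw
Fragment 4: offset=0 data="zpvt" -> buffer=zpvt???EEDcHXVkw
Fragment 5: offset=4 data="oHH" -> buffer=zpvtoHHEEDcHXVkw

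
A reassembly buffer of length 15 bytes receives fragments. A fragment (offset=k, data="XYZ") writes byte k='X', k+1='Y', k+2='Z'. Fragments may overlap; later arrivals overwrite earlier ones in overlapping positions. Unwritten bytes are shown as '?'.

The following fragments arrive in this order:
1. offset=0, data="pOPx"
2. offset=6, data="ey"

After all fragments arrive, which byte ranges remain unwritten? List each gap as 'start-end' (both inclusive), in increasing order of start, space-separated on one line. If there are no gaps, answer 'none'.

Answer: 4-5 8-14

Derivation:
Fragment 1: offset=0 len=4
Fragment 2: offset=6 len=2
Gaps: 4-5 8-14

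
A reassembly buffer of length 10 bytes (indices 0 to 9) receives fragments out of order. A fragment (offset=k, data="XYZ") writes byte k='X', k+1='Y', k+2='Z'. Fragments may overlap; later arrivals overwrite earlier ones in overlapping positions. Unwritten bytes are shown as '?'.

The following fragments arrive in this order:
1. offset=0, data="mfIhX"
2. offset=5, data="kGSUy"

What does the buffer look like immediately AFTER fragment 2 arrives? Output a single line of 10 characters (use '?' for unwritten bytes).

Answer: mfIhXkGSUy

Derivation:
Fragment 1: offset=0 data="mfIhX" -> buffer=mfIhX?????
Fragment 2: offset=5 data="kGSUy" -> buffer=mfIhXkGSUy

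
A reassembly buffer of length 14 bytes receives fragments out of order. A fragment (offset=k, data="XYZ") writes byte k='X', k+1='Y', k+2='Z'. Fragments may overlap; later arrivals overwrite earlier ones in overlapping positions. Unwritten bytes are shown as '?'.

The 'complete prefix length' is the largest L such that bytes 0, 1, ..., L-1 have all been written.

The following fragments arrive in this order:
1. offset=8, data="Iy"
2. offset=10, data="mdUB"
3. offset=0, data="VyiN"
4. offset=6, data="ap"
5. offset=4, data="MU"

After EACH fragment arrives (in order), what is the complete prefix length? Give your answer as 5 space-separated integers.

Answer: 0 0 4 4 14

Derivation:
Fragment 1: offset=8 data="Iy" -> buffer=????????Iy???? -> prefix_len=0
Fragment 2: offset=10 data="mdUB" -> buffer=????????IymdUB -> prefix_len=0
Fragment 3: offset=0 data="VyiN" -> buffer=VyiN????IymdUB -> prefix_len=4
Fragment 4: offset=6 data="ap" -> buffer=VyiN??apIymdUB -> prefix_len=4
Fragment 5: offset=4 data="MU" -> buffer=VyiNMUapIymdUB -> prefix_len=14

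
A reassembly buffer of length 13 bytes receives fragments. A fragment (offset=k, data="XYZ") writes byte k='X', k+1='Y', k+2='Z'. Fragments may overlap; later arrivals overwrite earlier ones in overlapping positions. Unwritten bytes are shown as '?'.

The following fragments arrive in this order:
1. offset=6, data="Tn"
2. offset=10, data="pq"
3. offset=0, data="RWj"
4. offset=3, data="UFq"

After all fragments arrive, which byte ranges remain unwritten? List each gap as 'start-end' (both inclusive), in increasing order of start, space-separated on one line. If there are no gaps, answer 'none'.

Answer: 8-9 12-12

Derivation:
Fragment 1: offset=6 len=2
Fragment 2: offset=10 len=2
Fragment 3: offset=0 len=3
Fragment 4: offset=3 len=3
Gaps: 8-9 12-12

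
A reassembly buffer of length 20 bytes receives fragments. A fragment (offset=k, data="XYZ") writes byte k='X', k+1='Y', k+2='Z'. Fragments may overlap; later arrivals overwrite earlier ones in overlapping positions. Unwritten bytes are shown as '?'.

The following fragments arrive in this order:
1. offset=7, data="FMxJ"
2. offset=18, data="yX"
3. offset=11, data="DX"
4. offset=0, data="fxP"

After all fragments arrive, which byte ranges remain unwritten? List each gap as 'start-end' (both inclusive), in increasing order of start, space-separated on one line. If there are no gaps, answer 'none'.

Answer: 3-6 13-17

Derivation:
Fragment 1: offset=7 len=4
Fragment 2: offset=18 len=2
Fragment 3: offset=11 len=2
Fragment 4: offset=0 len=3
Gaps: 3-6 13-17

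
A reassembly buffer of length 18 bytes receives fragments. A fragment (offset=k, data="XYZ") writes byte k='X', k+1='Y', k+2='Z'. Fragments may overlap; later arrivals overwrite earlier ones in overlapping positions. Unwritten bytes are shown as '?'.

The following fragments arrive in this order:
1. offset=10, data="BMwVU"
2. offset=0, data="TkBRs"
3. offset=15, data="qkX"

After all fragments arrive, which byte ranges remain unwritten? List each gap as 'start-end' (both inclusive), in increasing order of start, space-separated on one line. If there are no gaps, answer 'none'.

Answer: 5-9

Derivation:
Fragment 1: offset=10 len=5
Fragment 2: offset=0 len=5
Fragment 3: offset=15 len=3
Gaps: 5-9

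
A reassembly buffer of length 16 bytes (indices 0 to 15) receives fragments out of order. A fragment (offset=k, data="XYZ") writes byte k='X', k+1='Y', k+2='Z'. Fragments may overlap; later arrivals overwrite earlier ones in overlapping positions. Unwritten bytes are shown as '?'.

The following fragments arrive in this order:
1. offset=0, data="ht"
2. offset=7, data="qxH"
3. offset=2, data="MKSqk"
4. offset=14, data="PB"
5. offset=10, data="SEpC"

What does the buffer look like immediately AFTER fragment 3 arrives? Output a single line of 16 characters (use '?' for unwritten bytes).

Fragment 1: offset=0 data="ht" -> buffer=ht??????????????
Fragment 2: offset=7 data="qxH" -> buffer=ht?????qxH??????
Fragment 3: offset=2 data="MKSqk" -> buffer=htMKSqkqxH??????

Answer: htMKSqkqxH??????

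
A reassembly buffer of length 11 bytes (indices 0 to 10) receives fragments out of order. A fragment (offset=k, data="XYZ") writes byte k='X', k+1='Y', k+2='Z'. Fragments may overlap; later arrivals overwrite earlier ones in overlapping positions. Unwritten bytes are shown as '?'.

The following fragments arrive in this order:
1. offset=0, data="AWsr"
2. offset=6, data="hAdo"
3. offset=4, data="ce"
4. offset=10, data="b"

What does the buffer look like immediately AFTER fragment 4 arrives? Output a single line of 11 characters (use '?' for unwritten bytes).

Answer: AWsrcehAdob

Derivation:
Fragment 1: offset=0 data="AWsr" -> buffer=AWsr???????
Fragment 2: offset=6 data="hAdo" -> buffer=AWsr??hAdo?
Fragment 3: offset=4 data="ce" -> buffer=AWsrcehAdo?
Fragment 4: offset=10 data="b" -> buffer=AWsrcehAdob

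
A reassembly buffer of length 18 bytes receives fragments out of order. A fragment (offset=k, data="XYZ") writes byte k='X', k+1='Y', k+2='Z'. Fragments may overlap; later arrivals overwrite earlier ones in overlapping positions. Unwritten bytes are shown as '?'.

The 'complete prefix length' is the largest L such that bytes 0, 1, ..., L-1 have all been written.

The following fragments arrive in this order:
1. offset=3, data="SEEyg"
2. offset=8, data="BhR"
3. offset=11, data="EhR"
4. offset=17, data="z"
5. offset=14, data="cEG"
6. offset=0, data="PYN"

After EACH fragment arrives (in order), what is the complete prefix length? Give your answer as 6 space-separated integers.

Answer: 0 0 0 0 0 18

Derivation:
Fragment 1: offset=3 data="SEEyg" -> buffer=???SEEyg?????????? -> prefix_len=0
Fragment 2: offset=8 data="BhR" -> buffer=???SEEygBhR??????? -> prefix_len=0
Fragment 3: offset=11 data="EhR" -> buffer=???SEEygBhREhR???? -> prefix_len=0
Fragment 4: offset=17 data="z" -> buffer=???SEEygBhREhR???z -> prefix_len=0
Fragment 5: offset=14 data="cEG" -> buffer=???SEEygBhREhRcEGz -> prefix_len=0
Fragment 6: offset=0 data="PYN" -> buffer=PYNSEEygBhREhRcEGz -> prefix_len=18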